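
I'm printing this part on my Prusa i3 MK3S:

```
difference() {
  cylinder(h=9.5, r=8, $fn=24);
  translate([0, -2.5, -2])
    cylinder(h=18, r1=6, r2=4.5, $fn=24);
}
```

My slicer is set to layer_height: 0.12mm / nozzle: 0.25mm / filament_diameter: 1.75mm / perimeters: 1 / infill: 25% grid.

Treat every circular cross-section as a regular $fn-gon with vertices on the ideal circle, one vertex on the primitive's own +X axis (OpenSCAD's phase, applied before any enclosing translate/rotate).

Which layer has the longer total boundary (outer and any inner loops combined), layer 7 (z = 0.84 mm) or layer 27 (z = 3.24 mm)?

layer 27 (z = 3.24 mm)

Layer 7 (z = 0.84): the r=8 cylinder contributes a regular 24-gon of circumradius 8 (perimeter = 2·24·8.000·sin(180°/24) = 50.12 mm); the cone at (0, -2.5) contributes a regular 24-gon of circumradius 5.763 (interpolated between r1=6 and r2=4.5 at t=0.158) (perimeter = 2·24·5.763·sin(180°/24) = 36.11 mm); After the difference (first − rest): starting from the r=8 cylinder, the cone at (0, -2.5) partially overlaps it — only the 101.98 mm² overlap (of its 103.16 mm²) is removed, clipping the outline — boundary = 72.96 mm. So its perimeter = 72.96 mm. Layer 27 (z = 3.24): the cylinder: section is a regular 24-gon, circumradius r=8 (perimeter = 2·24·8.000·sin(180°/24) = 50.12 mm); the cone at (0, -2.5) contributes a regular 24-gon of circumradius 5.563 (interpolated between r1=6 and r2=4.5 at t=0.291) (perimeter = 2·24·5.563·sin(180°/24) = 34.86 mm); Subtracting the remaining from the first: starting from the r=8 cylinder, the cone at (0, -2.5) partially overlaps it — only the 95.93 mm² overlap (of its 96.13 mm²) is removed, clipping the outline — boundary = 78.23 mm. So its perimeter = 78.23 mm. Layer 27 is larger (78.23 vs 72.96 mm).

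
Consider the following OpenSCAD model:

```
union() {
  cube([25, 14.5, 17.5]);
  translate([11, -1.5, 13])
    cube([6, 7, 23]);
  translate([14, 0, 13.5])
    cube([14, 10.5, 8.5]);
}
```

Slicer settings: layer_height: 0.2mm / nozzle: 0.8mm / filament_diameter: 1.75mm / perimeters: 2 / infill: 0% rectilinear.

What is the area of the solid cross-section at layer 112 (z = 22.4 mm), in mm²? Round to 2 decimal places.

At z = 22.4 mm: the cube is not intersected at this z (z outside [0, 17.5]); the cube at (11, -1.5) is present — its section is the full 6×7 rectangle (area 42.00 mm²); the cube at (14, 0) is not intersected at this z (z outside [13.5, 22]); Merging all regions: only the 6×7 cube at (11, -1.5) is present, so the union is just that shape — area = 42.00 mm². Overall, the cross-section is a single solid region. Net area = 42.00 mm².

42.00 mm²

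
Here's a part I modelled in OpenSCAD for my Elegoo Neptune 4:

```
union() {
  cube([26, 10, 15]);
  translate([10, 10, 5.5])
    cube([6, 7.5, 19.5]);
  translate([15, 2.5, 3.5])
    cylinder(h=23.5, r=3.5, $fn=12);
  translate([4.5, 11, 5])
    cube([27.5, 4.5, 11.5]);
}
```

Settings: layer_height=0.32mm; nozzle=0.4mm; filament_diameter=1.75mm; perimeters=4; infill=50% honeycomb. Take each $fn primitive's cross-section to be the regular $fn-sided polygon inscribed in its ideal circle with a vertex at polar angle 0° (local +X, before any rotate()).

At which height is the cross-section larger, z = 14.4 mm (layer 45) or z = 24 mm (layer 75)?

layer 45 (z = 14.4 mm)

Layer 45 (z = 14.4): the cube (footprint 26×10) is included at this height (area 260.00 mm²); the 6×7.5 cube at (10, 10) contributes its full rectangle (area 45.00 mm²); the r=3.5 cylinder at (15, 2.5) gives a regular 12-gon of circumradius 3.5 (constant along its height) (area = (12/2)·3.500²·sin(360°/12) = 36.75 mm²); the cube at (4.5, 11) is present — its section is the full 27.5×4.5 rectangle (area 123.75 mm²); Merging all regions: the regions partially overlap — summed areas 465.50 mm² minus the doubly-counted overlap 60.79 mm² gives 404.71 mm² — area = 404.71 mm². So its area = 404.71 mm². Layer 75 (z = 24): the cube is not intersected at this z (z outside [0, 15]); the cube at (10, 10) (footprint 6×7.5) is included at this height (area 45.00 mm²); the cylinder at (15, 2.5): section is a regular 12-gon, circumradius r=3.5 (area = (12/2)·3.500²·sin(360°/12) = 36.75 mm²); the cube at (4.5, 11) is absent (z outside [5, 16.5]); Taking the union: the 2 present regions are separate (no shared area or edge), so areas and boundary lengths simply add and each stays a separate island — area = 81.75 mm². So its area = 81.75 mm². Layer 45 is larger (404.71 vs 81.75 mm²).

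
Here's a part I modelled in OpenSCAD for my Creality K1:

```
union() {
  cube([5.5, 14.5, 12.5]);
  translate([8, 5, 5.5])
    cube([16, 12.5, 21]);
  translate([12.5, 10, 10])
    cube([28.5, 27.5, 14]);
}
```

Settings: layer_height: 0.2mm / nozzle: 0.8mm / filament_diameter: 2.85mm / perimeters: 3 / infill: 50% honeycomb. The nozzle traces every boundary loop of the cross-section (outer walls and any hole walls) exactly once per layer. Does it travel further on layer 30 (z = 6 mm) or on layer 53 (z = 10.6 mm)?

layer 53 (z = 10.6 mm)

Layer 30 (z = 6): the 5.5×14.5 cube contributes its full rectangle (perimeter 40.00 mm); the 16×12.5 cube at (8, 5) contributes its full rectangle (perimeter 57.00 mm); the cube at (12.5, 10) is not intersected at this z (z outside [10, 24]); Combining (union): the 2 present regions are separate (no shared area or edge), so areas and boundary lengths simply add and each stays a separate island — boundary = 97.00 mm. So its perimeter = 97.00 mm. Layer 53 (z = 10.6): the 5.5×14.5 cube contributes its full rectangle (perimeter 40.00 mm); the cube at (8, 5) is present — its section is the full 16×12.5 rectangle (perimeter 57.00 mm); the 28.5×27.5 cube at (12.5, 10) contributes its full rectangle (perimeter 112.00 mm); Merging all regions: the regions partially overlap (shared area 86.25 mm²), so the edge portions inside another operand are dropped and the merged outline is re-measured after clipping — boundary = 171.00 mm. So its perimeter = 171.00 mm. Layer 53 is larger (171.00 vs 97.00 mm).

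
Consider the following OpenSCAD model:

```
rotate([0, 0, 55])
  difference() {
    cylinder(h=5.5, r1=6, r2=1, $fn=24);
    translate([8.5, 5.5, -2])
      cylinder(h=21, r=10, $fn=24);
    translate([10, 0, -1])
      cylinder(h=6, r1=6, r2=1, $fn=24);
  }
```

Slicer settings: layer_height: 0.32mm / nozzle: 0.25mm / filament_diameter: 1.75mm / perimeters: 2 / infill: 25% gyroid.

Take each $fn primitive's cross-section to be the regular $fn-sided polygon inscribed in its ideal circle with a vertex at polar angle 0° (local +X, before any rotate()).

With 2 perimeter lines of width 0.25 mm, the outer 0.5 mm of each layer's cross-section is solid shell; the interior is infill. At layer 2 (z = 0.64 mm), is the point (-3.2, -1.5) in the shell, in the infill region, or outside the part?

At z = 0.64 mm: the cone contributes a regular 24-gon of circumradius 5.418 (interpolated between r1=6 and r2=1 at t=0.116); the r=10 cylinder at (8.5, 5.5) contributes a regular 24-gon of circumradius 10; the cone at (10, 0): at t=0.273 of its height the radius interpolates to r₁+(r₂−r₁)t = 4.633, giving a regular 24-gon of that circumradius; Taking the first minus the rest: starting from the cone, the r=10 cylinder at (8.5, 5.5) partially overlaps it — only the 38.44 mm² overlap (of its 310.58 mm²) is removed, clipping the outline; the cone at (10, 0) misses the remaining region (no effect) — 1 connected region; (rotated 55° about Z; rotation is an isometry so areas/perimeters/island counts are preserved). Overall, the cross-section is a single solid region. Undo the 55° rotation: the query point maps to (-3.064, 1.761) in the un-rotated model frame. The nearest boundary edge runs (-5.23, 1.40)→(-4.69, 2.71); distance from the point to it = 1.87 mm. The point is inside the cross-section and 1.87 mm from the nearest boundary — more than the 0.5 mm shell width (2 × 0.25), so it's in the infill interior.

infill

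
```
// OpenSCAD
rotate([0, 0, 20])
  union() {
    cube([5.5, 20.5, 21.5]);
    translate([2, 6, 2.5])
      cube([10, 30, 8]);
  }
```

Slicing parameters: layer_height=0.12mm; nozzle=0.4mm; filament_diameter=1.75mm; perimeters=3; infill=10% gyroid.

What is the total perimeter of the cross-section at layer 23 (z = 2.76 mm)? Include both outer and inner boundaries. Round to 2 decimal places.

96.00 mm

At z = 2.76 mm: the cube is present — its section is the full 5.5×20.5 rectangle (perimeter 52.00 mm); the 10×30 cube at (2, 6) contributes its full rectangle (perimeter 80.00 mm); Taking the union: the regions partially overlap (shared area 50.75 mm²), so the edge portions inside another operand are dropped and the merged outline is re-measured after clipping — boundary = 96.00 mm; (rotated 20° about Z; rotation is an isometry so areas/perimeters/island counts are preserved). Overall, the cross-section is a single solid region. Total boundary length (outer) = 96.00 mm.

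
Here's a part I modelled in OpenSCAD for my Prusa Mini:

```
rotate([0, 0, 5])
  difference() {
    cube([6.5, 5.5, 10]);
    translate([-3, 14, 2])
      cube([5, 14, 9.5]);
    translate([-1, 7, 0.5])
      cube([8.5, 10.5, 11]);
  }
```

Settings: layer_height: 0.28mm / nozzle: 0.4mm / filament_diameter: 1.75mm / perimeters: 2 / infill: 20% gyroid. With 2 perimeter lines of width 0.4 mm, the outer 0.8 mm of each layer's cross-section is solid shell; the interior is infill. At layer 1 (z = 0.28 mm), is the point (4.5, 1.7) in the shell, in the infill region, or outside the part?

At z = 0.28 mm: the cube (footprint 6.5×5.5) is included at this height; the cube at (-3, 14) is absent (z outside [2, 11.5]); the cube at (-1, 7) is absent (z outside [0.5, 11.5]); Subtracting the remaining from the first: none of the subtracted shapes is present at this height, so the 6.5×5.5 cube is unchanged — 1 connected region; (whole slice rotated 5° about Z — lengths, areas and connectivity unchanged). Overall, the cross-section is a single solid region. Undo the 5° rotation: the query point maps to (4.631, 1.301) in the un-rotated model frame. The nearest boundary edge runs (0.00, 0.00)→(6.50, 0.00); distance from the point to it = 1.30 mm. The point is inside the cross-section and 1.30 mm from the nearest boundary — more than the 0.8 mm shell width (2 × 0.4), so it's in the infill interior.

infill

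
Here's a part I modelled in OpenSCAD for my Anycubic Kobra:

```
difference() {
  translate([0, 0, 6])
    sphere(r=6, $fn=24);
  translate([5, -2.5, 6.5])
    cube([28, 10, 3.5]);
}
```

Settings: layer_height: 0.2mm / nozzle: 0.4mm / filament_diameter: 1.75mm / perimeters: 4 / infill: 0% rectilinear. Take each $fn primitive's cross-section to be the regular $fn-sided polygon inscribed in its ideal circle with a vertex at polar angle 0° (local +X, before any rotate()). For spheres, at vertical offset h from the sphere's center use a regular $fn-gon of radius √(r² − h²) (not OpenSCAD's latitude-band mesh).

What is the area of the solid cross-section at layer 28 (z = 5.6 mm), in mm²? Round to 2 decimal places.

At z = 5.6 mm: the r=6 sphere slices to a regular 24-gon of circumradius 5.987 (√(r²−h²) with h=0.4 from center) (area = (24/2)·5.987²·sin(360°/24) = 111.31 mm²); the cube at (5, -2.5) is not intersected at this z (z outside [6.5, 10]); After the difference (first − rest): none of the subtracted shapes is present at this height, so the r=6 sphere is unchanged — area = 111.31 mm². Overall, the cross-section is a single solid region. Net area = 111.31 mm².

111.31 mm²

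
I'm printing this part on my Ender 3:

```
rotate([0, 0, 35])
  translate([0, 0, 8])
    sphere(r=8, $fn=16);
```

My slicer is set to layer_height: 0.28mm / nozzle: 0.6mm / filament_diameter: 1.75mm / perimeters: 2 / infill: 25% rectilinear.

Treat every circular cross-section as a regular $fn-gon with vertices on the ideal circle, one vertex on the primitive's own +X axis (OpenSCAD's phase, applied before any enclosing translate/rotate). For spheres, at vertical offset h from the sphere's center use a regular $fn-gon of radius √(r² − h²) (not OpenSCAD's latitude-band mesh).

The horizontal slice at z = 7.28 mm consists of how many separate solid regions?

1

At z = 7.28 mm: the sphere: section is a regular 16-gon, circumradius = √(r²−h²) = √(8²−0.72²) = 7.968; (whole slice rotated 35° about Z — lengths, areas and connectivity unchanged). The result has 1 disconnected region.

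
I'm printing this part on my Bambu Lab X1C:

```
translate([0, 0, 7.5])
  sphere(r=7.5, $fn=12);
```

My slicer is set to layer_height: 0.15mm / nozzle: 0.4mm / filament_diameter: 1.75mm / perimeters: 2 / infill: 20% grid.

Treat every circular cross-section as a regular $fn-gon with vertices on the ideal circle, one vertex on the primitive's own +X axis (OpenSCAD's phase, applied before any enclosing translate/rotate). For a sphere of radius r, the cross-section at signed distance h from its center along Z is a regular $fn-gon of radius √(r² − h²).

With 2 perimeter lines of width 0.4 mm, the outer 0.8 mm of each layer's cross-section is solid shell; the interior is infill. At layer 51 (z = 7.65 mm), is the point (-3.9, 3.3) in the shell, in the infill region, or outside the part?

At z = 7.65 mm: the sphere: section is a regular 12-gon, circumradius = √(r²−h²) = √(7.5²−0.15²) = 7.498. Overall, the cross-section is a single solid region. The nearest boundary edge runs (-3.75, 6.49)→(-6.49, 3.75); distance from the point to it = 2.15 mm. The point is inside the cross-section and 2.15 mm from the nearest boundary — more than the 0.8 mm shell width (2 × 0.4), so it's in the infill interior.

infill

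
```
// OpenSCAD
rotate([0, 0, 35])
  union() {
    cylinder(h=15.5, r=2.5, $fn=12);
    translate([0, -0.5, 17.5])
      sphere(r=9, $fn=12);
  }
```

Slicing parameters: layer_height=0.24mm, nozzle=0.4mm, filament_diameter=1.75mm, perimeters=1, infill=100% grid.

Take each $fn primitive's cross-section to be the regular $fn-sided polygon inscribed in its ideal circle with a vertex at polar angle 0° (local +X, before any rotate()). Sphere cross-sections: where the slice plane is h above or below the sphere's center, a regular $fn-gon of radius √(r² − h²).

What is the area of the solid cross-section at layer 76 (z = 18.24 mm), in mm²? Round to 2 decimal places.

241.36 mm²

At z = 18.24 mm: the cylinder does not reach this height (z outside [0, 15.5]); the r=9 sphere at (0, -0.5) contributes a regular 12-gon of circumradius √(9²−0.74²) = 8.970 (area = (12/2)·8.970²·sin(360°/12) = 241.36 mm²); Combining (union): only the r=9 sphere at (0, -0.5) is present, so the union is just that shape — area = 241.36 mm²; (rotated 35° about Z; rotation is an isometry so areas/perimeters/island counts are preserved). Overall, the cross-section is a single solid region. Net area = 241.36 mm².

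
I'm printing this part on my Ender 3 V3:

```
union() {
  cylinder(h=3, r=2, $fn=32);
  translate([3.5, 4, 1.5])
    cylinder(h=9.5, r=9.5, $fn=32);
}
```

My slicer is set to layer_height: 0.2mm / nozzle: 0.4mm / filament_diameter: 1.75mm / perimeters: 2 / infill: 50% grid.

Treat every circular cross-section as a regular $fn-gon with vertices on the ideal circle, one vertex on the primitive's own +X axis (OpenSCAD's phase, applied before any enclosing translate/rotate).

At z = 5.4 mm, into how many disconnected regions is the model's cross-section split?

At z = 5.4 mm: the cylinder is not intersected at this z (z outside [0, 3]); the r=9.5 cylinder at (3.5, 4) contributes a regular 32-gon of circumradius 9.5; Merging all regions: only the r=9.5 cylinder at (3.5, 4) is present, so the union is just that shape — 1 connected region. The result has 1 disconnected region.

1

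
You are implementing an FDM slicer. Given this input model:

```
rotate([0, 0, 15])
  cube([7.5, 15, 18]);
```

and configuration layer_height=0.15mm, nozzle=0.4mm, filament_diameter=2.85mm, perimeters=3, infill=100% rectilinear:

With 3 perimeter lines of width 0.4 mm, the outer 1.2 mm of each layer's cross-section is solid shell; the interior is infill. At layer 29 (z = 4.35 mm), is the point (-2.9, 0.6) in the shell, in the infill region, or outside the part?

outside

At z = 4.35 mm: the cube (footprint 7.5×15) is included at this height; (rotated 15° about Z; rotation is an isometry so areas/perimeters/island counts are preserved). Overall, the cross-section is a single solid region. Undo the 15° rotation: the query point maps to (-2.646, 1.330) in the un-rotated model frame. The nearest boundary edge runs (0.00, 15.00)→(0.00, 0.00); distance from the point to it = 2.65 mm. The point is not inside any of the regions above, so it lies outside the cross-section (2.65 mm from the nearest boundary).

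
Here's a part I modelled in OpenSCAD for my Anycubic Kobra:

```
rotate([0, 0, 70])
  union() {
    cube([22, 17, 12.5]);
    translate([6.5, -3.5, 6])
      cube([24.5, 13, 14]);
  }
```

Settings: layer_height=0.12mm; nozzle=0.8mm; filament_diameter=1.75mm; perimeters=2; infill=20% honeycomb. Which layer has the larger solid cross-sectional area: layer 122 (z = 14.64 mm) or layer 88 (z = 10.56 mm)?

Layer 122 (z = 14.64): the cube does not reach this height (z outside [0, 12.5]); the cube at (6.5, -3.5) is present — its section is the full 24.5×13 rectangle (area 318.50 mm²); Combining (union): only the 24.5×13 cube at (6.5, -3.5) is present, so the union is just that shape — area = 318.50 mm²; (whole slice rotated 70° about Z — lengths, areas and connectivity unchanged). So its area = 318.50 mm². Layer 88 (z = 10.56): the cube is present — its section is the full 22×17 rectangle (area 374.00 mm²); the cube at (6.5, -3.5) (footprint 24.5×13) is included at this height (area 318.50 mm²); Taking the union: the regions partially overlap — summed areas 692.50 mm² minus the doubly-counted overlap 147.25 mm² gives 545.25 mm² — area = 545.25 mm²; (rotated 70° about Z; rotation is an isometry so areas/perimeters/island counts are preserved). So its area = 545.25 mm². Layer 88 is larger (545.25 vs 318.50 mm²).

layer 88 (z = 10.56 mm)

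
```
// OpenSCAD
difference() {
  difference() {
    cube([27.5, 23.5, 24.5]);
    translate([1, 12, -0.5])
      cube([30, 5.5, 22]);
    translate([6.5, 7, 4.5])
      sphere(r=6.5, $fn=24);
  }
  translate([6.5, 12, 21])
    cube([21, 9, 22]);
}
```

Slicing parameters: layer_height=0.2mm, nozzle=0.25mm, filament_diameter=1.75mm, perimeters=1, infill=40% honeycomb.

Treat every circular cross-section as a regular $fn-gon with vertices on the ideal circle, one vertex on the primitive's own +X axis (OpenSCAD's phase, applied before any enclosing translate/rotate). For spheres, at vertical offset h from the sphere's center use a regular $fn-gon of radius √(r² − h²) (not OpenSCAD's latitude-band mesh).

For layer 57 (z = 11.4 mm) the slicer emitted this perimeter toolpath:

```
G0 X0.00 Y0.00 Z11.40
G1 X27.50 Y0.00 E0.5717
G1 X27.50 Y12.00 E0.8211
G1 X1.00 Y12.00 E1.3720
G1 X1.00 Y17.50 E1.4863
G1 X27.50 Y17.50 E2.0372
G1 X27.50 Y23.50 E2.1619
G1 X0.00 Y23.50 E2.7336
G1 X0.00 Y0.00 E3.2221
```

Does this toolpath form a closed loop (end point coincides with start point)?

yes

Start point (G0): (0.00, 0.00). End point (last G1): the path returns to the start — closed.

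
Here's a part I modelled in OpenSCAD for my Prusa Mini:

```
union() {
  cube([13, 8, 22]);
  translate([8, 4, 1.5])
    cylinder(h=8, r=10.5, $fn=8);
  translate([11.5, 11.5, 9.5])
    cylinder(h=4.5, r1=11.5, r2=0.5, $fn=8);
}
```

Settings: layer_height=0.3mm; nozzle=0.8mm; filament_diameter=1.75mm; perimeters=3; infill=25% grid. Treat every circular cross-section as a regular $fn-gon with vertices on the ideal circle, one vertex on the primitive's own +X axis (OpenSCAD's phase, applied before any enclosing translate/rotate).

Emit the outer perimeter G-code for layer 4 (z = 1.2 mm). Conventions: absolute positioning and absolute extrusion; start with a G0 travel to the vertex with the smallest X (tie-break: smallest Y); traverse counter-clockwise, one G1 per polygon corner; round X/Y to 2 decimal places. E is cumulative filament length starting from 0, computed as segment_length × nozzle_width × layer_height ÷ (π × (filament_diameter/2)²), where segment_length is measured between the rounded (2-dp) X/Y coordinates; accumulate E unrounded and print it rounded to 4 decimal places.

At z = 1.2 mm: the cube (footprint 13×8) is included at this height; the cylinder at (8, 4) is not intersected at this z (z outside [1.5, 9.5]); the cone at (11.5, 11.5) is absent (z outside [9.5, 14]); Merging all regions: only the 13×8 cube is present, so the union is just that shape — 1 connected region. The outline is a single polygon with 4 vertices. Extrusion per mm of travel: 0.8 × 0.3 / (π × 0.875²) = 0.099780. Accumulating E over each segment gives final E = 4.1908.

G0 X0.00 Y0.00 Z1.20
G1 X13.00 Y0.00 E1.2971
G1 X13.00 Y8.00 E2.0954
G1 X0.00 Y8.00 E3.3925
G1 X0.00 Y0.00 E4.1908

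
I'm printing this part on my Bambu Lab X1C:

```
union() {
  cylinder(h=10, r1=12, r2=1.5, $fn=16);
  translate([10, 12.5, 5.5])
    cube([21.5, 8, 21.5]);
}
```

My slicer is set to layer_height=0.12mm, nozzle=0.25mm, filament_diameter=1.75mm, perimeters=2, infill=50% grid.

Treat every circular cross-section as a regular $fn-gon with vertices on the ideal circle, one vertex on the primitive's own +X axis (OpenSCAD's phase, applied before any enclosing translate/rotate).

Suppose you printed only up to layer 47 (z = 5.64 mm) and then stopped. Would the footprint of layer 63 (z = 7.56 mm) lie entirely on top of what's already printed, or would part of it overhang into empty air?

entirely on top

Compare the two slices. At z = 5.64: the cone: at t=0.564 of its height the radius interpolates to r₁+(r₂−r₁)t = 6.078, giving a regular 16-gon of that circumradius (area = (16/2)·6.078²·sin(360°/16) = 113.10 mm²); the cube at (10, 12.5) (footprint 21.5×8) is included at this height (area 172.00 mm²); Merging all regions: the 2 present regions are separate (no shared area or edge), so areas and boundary lengths simply add and each stays a separate island — area = 285.10 mm². At z = 7.56: the cone (r1=12→r2=1.5) has section circumradius 4.062 here — a regular 16-gon (area = (16/2)·4.062²·sin(360°/16) = 50.51 mm²); the 21.5×8 cube at (10, 12.5) contributes its full rectangle (area 172.00 mm²); Taking the union: the 2 present regions are separate (no shared area or edge), so areas and boundary lengths simply add and each stays a separate island — area = 222.51 mm². Checking containment: the cross-section at z = 7.56 is a subset of the cross-section at z = 5.64.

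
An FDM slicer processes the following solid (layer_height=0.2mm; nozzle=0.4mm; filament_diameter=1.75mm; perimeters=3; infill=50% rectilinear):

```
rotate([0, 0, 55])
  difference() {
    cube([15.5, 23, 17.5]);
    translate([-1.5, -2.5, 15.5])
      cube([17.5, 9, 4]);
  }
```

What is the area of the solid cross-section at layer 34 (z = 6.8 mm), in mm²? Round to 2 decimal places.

356.50 mm²

At z = 6.8 mm: the 15.5×23 cube contributes its full rectangle (area 356.50 mm²); the cube at (-1.5, -2.5) is absent (z outside [15.5, 19.5]); Subtracting the remaining from the first: none of the subtracted shapes is present at this height, so the 15.5×23 cube is unchanged — area = 356.50 mm²; (whole slice rotated 55° about Z — lengths, areas and connectivity unchanged). Overall, the cross-section is a single solid region. Net area = 356.50 mm².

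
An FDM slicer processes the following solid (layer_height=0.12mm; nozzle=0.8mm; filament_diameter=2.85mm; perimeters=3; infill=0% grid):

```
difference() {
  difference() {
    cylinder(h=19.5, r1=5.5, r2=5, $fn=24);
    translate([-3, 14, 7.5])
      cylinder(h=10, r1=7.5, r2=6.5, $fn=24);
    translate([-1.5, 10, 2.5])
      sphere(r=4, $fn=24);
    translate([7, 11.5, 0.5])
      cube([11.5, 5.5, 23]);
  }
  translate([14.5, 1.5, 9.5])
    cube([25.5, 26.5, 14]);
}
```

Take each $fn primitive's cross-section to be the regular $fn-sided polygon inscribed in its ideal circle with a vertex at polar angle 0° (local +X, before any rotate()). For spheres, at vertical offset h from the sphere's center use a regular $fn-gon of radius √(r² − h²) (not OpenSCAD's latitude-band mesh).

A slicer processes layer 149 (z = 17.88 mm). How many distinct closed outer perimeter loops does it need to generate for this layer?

At z = 17.88 mm: the cone: at t=0.917 of its height the radius interpolates to r₁+(r₂−r₁)t = 5.042, giving a regular 24-gon of that circumradius; the cone at (-3, 14) is absent (z outside [7.5, 17.5]); the sphere at (-1.5, 10) is absent (|z−center|=15.380 > r=4); the cube at (7, 11.5) (footprint 11.5×5.5) is included at this height; Taking the first minus the rest: starting from the cone, the 11.5×5.5 cube at (7, 11.5) misses the remaining region (no effect) — 1 connected region; the cube at (14.5, 1.5) is present — its section is the full 25.5×26.5 rectangle; Subtracting the remaining from the first: starting from that combined region, the 25.5×26.5 cube at (14.5, 1.5) misses the remaining region (no effect) — 1 connected region. The result has 1 disconnected region.

1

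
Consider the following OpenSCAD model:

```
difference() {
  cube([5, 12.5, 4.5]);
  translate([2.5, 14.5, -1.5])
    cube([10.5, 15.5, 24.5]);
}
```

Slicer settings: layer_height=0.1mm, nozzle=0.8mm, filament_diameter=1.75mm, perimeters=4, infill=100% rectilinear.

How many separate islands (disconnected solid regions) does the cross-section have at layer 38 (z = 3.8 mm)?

1

At z = 3.8 mm: the cube (footprint 5×12.5) is included at this height; the cube at (2.5, 14.5) is present — its section is the full 10.5×15.5 rectangle; Taking the first minus the rest: starting from the 5×12.5 cube, the 10.5×15.5 cube at (2.5, 14.5) misses the remaining region (no effect) — 1 connected region. Overall, the cross-section is a single solid region. Island count = 1.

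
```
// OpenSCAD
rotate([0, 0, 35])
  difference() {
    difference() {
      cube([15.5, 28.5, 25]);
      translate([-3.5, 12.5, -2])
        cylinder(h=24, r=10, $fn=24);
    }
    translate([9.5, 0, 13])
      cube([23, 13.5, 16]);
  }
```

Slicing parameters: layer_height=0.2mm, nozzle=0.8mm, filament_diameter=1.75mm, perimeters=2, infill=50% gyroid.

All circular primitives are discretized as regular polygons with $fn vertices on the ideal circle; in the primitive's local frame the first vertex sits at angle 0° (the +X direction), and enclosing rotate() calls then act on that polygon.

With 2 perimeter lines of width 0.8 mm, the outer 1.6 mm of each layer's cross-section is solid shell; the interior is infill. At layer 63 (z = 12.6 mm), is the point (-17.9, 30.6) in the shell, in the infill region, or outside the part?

At z = 12.6 mm: the 15.5×28.5 cube contributes its full rectangle; the r=10 cylinder at (-3.5, 12.5) contributes a regular 24-gon of circumradius 10; After the difference (first − rest): starting from the 15.5×28.5 cube, the r=10 cylinder at (-3.5, 12.5) partially overlaps it — only the 87.14 mm² overlap (of its 310.58 mm²) is removed, clipping the outline — 1 connected region; the cube at (9.5, 0) is not intersected at this z (z outside [13, 29]); Subtracting the remaining from the first: none of the subtracted shapes is present at this height, so that combined region is unchanged — 1 connected region; (rotated 35° about Z; rotation is an isometry so areas/perimeters/island counts are preserved). Overall, the cross-section is a single solid region. Undo the 35° rotation: the query point maps to (2.889, 35.333) in the un-rotated model frame. The nearest boundary edge runs (0.00, 28.50)→(15.50, 28.50); distance from the point to it = 6.83 mm. The point is not inside any of the regions above, so it lies outside the cross-section (6.83 mm from the nearest boundary).

outside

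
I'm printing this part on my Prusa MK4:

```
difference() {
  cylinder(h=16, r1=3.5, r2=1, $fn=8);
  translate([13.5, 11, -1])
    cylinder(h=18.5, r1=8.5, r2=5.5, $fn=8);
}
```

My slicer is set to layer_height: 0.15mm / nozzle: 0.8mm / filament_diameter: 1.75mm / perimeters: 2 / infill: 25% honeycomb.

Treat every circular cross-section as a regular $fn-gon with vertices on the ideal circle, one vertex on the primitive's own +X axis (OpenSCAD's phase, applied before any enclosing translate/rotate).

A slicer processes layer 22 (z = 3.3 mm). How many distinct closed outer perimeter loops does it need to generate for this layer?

At z = 3.3 mm: the cone: at t=0.206 of its height the radius interpolates to r₁+(r₂−r₁)t = 2.984, giving a regular 8-gon of that circumradius; the cone at (13.5, 11) (r1=8.5→r2=5.5) has section circumradius 7.803 here — a regular 8-gon; Taking the first minus the rest: starting from the cone, the cone at (13.5, 11) misses the remaining region (no effect) — 1 connected region. The result has 1 disconnected region.

1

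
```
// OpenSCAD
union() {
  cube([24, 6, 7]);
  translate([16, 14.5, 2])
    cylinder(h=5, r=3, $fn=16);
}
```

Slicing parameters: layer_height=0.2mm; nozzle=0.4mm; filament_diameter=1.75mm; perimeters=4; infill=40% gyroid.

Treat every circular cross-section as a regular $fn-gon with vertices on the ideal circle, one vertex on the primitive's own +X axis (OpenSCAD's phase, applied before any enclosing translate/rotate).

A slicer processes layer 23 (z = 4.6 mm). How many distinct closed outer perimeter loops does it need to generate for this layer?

At z = 4.6 mm: the 24×6 cube contributes its full rectangle; the cylinder at (16, 14.5): section is a regular 16-gon, circumradius r=3; Combining (union): the 2 present regions are separate (no shared area or edge), so areas and boundary lengths simply add and each stays a separate island — 2 connected regions. The result has 2 disconnected regions.

2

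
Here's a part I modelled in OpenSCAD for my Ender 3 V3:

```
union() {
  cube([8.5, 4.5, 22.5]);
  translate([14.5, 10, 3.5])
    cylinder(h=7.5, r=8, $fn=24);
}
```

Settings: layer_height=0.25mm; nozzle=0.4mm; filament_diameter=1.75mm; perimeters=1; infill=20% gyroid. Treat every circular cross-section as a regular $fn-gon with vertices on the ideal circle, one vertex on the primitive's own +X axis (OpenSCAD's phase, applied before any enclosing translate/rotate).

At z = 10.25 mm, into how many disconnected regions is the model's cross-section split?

2

At z = 10.25 mm: the cube (footprint 8.5×4.5) is included at this height; the cylinder at (14.5, 10): section is a regular 24-gon, circumradius r=8; Merging all regions: the 2 present regions are separate (no shared area or edge), so areas and boundary lengths simply add and each stays a separate island — 2 connected regions. The result has 2 disconnected regions.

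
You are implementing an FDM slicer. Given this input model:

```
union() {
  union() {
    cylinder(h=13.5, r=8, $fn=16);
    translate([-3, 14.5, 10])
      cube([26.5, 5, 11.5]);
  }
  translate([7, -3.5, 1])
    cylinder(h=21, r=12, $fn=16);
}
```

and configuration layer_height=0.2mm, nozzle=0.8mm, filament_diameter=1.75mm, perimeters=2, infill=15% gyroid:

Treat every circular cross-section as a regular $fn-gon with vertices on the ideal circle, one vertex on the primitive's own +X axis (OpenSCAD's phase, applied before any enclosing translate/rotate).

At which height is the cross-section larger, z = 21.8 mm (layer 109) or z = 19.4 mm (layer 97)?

Layer 109 (z = 21.8): the cylinder does not reach this height (z outside [0, 13.5]); the cube at (-3, 14.5) is not intersected at this z (z outside [10, 21.5]); Merging all regions: nothing is present at this height; the r=12 cylinder at (7, -3.5) contributes a regular 16-gon of circumradius 12 (area = (16/2)·12.000²·sin(360°/16) = 440.85 mm²); Merging all regions: only the r=12 cylinder at (7, -3.5) is present, so the union is just that shape — area = 440.85 mm². So its area = 440.85 mm². Layer 97 (z = 19.4): the cylinder is not intersected at this z (z outside [0, 13.5]); the 26.5×5 cube at (-3, 14.5) contributes its full rectangle (area 132.50 mm²); Combining (union): only the 26.5×5 cube at (-3, 14.5) is present, so the union is just that shape — area = 132.50 mm²; the r=12 cylinder at (7, -3.5) gives a regular 16-gon of circumradius 12 (constant along its height) (area = (16/2)·12.000²·sin(360°/16) = 440.85 mm²); Taking the union: the 2 present regions are separate (no shared area or edge), so areas and boundary lengths simply add and each stays a separate island — area = 573.35 mm². So its area = 573.35 mm². Layer 97 is larger (573.35 vs 440.85 mm²).

layer 97 (z = 19.4 mm)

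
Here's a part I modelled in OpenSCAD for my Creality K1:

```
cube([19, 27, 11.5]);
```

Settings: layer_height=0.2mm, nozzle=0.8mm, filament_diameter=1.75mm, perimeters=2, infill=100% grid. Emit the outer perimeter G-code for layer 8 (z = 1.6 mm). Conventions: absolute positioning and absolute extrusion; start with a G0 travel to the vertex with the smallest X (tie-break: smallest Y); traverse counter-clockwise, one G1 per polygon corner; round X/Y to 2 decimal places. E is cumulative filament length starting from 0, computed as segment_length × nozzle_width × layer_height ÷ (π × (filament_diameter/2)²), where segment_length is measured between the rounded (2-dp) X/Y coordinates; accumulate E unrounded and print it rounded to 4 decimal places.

At z = 1.6 mm: the cube (footprint 19×27) is included at this height. The outline is a single polygon with 4 vertices. Extrusion per mm of travel: 0.8 × 0.2 / (π × 0.875²) = 0.066520. Accumulating E over each segment gives final E = 6.1199.

G0 X0.00 Y0.00 Z1.60
G1 X19.00 Y0.00 E1.2639
G1 X19.00 Y27.00 E3.0599
G1 X0.00 Y27.00 E4.3238
G1 X0.00 Y0.00 E6.1199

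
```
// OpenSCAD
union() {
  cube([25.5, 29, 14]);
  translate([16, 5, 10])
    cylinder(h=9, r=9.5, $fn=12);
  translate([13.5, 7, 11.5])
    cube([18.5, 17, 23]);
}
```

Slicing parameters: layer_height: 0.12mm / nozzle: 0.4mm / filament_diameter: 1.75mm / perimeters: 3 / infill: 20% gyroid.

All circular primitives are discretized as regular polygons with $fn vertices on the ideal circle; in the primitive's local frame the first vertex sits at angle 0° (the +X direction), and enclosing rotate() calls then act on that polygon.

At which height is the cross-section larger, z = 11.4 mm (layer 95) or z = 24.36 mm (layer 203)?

Layer 95 (z = 11.4): the cube (footprint 25.5×29) is included at this height (area 739.50 mm²); the cylinder at (16, 5): section is a regular 12-gon, circumradius r=9.5 (area = (12/2)·9.500²·sin(360°/12) = 270.75 mm²); the cube at (13.5, 7) is absent (z outside [11.5, 34.5]); Combining (union): the regions partially overlap — summed areas 1010.25 mm² minus the doubly-counted overlap 223.63 mm² gives 786.62 mm² — area = 786.62 mm². So its area = 786.62 mm². Layer 203 (z = 24.36): the cube is absent (z outside [0, 14]); the cylinder at (16, 5) is not intersected at this z (z outside [10, 19]); the cube at (13.5, 7) (footprint 18.5×17) is included at this height (area 314.50 mm²); Taking the union: only the 18.5×17 cube at (13.5, 7) is present, so the union is just that shape — area = 314.50 mm². So its area = 314.50 mm². Layer 95 is larger (786.62 vs 314.50 mm²).

layer 95 (z = 11.4 mm)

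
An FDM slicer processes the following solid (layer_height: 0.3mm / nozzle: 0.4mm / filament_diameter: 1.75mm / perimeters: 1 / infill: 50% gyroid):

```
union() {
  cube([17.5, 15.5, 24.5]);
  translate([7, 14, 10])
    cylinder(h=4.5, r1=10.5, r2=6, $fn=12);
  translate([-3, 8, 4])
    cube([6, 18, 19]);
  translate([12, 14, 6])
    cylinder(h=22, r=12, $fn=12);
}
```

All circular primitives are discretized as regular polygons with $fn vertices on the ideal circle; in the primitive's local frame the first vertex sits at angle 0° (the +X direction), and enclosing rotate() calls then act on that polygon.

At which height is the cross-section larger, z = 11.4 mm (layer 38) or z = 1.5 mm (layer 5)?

Layer 38 (z = 11.4): the 17.5×15.5 cube contributes its full rectangle (area 271.25 mm²); the cone at (7, 14) contributes a regular 12-gon of circumradius 9.100 (interpolated between r1=10.5 and r2=6 at t=0.311) (area = (12/2)·9.100²·sin(360°/12) = 248.43 mm²); the cube at (-3, 8) is present — its section is the full 6×18 rectangle (area 108.00 mm²); the cylinder at (12, 14): section is a regular 12-gon, circumradius r=12 (area = (12/2)·12.000²·sin(360°/12) = 432.00 mm²); Taking the union: the regions partially overlap — summed areas 1059.68 mm² minus the doubly-counted overlap 476.50 mm² gives 583.18 mm² — area = 583.18 mm². So its area = 583.18 mm². Layer 5 (z = 1.5): the cube is present — its section is the full 17.5×15.5 rectangle (area 271.25 mm²); the cone at (7, 14) is absent (z outside [10, 14.5]); the cube at (-3, 8) does not reach this height (z outside [4, 23]); the cylinder at (12, 14) is absent (z outside [6, 28]); Taking the union: only the 17.5×15.5 cube is present, so the union is just that shape — area = 271.25 mm². So its area = 271.25 mm². Layer 38 is larger (583.18 vs 271.25 mm²).

layer 38 (z = 11.4 mm)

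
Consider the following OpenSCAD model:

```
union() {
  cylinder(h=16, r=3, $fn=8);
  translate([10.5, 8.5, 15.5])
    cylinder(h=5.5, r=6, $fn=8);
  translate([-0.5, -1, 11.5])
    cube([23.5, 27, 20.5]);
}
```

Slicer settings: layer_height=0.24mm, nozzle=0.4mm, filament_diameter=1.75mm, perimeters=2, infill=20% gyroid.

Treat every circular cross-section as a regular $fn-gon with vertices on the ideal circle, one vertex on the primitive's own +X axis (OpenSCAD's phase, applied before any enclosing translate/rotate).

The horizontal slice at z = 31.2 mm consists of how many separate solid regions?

1

At z = 31.2 mm: the cylinder is not intersected at this z (z outside [0, 16]); the cylinder at (10.5, 8.5) does not reach this height (z outside [15.5, 21]); the cube at (-0.5, -1) is present — its section is the full 23.5×27 rectangle; Combining (union): only the 23.5×27 cube at (-0.5, -1) is present, so the union is just that shape — 1 connected region. The result has 1 disconnected region.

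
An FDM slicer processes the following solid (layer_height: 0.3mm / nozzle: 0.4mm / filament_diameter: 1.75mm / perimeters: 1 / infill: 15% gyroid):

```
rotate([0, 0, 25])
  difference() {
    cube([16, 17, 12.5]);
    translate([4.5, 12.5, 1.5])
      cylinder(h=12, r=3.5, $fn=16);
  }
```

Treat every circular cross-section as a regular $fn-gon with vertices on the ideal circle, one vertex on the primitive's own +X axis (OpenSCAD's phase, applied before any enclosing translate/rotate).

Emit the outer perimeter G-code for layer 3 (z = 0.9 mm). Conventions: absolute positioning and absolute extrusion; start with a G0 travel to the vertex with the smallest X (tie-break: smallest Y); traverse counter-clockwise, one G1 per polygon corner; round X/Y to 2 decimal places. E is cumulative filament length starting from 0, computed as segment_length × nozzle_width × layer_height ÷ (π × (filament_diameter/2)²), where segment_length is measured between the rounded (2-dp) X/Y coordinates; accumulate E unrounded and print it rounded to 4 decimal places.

G0 X-7.18 Y15.41 Z0.90
G1 X0.00 Y0.00 E0.8482
G1 X14.50 Y6.76 E1.6463
G1 X7.32 Y22.17 E2.4945
G1 X-7.18 Y15.41 E3.2927

At z = 0.9 mm: the cube (footprint 16×17) is included at this height; the cylinder at (4.5, 12.5) is not intersected at this z (z outside [1.5, 13.5]); Subtracting the remaining from the first: none of the subtracted shapes is present at this height, so the 16×17 cube is unchanged — 1 connected region; (whole slice rotated 25° about Z — lengths, areas and connectivity unchanged). The outline is a single polygon with 4 vertices. Extrusion per mm of travel: 0.4 × 0.3 / (π × 0.875²) = 0.049890. Accumulating E over each segment gives final E = 3.2927.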